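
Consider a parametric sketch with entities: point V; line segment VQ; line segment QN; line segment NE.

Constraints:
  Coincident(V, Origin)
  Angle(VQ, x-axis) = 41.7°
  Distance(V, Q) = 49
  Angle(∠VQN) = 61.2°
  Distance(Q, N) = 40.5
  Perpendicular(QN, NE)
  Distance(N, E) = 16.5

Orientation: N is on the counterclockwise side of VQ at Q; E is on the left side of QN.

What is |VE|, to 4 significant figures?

31.38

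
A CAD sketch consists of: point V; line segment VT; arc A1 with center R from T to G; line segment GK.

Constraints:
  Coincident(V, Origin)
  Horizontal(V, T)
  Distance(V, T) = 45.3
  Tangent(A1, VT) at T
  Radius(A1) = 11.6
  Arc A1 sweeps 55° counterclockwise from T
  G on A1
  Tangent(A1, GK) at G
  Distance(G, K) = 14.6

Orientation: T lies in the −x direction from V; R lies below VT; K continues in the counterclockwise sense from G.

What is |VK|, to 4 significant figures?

65.40

On A1, T sits at bearing 90° from R; a 55° counterclockwise sweep puts G at bearing 145°, so G = R + 11.6·(cos 145°, sin 145°) = (-54.80, -4.947). Tangency of A1 to GK means the radius RG is perpendicular to GK, so GK runs along (−sin 145°, cos 145°); with |GK| = 14.6, K = (-63.18, -16.91). Then |VK| = |K − V| = 65.40.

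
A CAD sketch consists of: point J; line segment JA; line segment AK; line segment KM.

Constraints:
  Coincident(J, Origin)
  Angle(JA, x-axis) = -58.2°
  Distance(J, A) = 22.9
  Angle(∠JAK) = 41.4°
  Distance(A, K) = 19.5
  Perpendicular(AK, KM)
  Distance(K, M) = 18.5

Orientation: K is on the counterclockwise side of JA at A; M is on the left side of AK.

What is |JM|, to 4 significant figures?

4.081

∠JAK = 41.4°, so AK runs at -58.2° + (180° − 41.4°) = 80.40° from the x-axis; with |AK| = 19.5, K = A + 19.5·(cos 80.40°, sin 80.40°) = (15.32, -0.2356). The perpendicularity gives KM at right angles to AK; with |KM| = 18.5 on the left of AK, M = K + 18.5·(-0.9860, 0.1668) = (-2.922, 2.850). Then |JM| = |M − J| = 4.081.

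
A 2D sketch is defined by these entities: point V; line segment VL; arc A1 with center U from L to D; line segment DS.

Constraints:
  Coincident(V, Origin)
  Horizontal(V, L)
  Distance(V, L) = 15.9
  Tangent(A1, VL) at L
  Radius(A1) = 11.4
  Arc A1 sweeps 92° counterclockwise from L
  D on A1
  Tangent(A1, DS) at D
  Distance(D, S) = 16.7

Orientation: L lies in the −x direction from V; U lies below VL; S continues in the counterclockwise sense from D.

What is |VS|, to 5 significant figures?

39.051

V is at the origin; VL is horizontal with |VL| = 15.9 and L on the −x side, so L = (-15.900, 0.0000). A1 meets VL tangentially, so UL is at right angles to VL, so U = L + (0, -11.4) = (-15.900, -11.400). On A1, L sits at bearing 90° from U; a 92° counterclockwise sweep puts D at bearing 182°, so D = U + 11.4·(cos 182°, sin 182°) = (-27.293, -11.798). The tangent condition forces UD to be normal to DS, so DS runs along (−sin 182°, cos 182°); with |DS| = 16.7, S = (-26.710, -28.488). Then |VS| = |S − V| = 39.051.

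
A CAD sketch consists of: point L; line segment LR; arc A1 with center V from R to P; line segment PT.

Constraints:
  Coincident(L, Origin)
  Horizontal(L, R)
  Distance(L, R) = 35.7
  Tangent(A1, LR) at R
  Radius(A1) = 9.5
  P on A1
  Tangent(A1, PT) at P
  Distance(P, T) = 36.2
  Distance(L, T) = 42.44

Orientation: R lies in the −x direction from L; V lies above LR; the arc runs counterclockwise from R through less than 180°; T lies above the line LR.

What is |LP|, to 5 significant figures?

27.506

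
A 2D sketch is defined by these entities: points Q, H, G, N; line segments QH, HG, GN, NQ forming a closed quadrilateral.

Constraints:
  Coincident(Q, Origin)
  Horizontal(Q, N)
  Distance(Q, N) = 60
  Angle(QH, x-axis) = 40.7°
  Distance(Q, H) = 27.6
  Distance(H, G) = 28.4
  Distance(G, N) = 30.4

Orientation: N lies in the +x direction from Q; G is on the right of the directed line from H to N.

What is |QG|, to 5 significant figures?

32.025

Checks: |HG| = 28.40 ✓; |GN| = 30.40 ✓.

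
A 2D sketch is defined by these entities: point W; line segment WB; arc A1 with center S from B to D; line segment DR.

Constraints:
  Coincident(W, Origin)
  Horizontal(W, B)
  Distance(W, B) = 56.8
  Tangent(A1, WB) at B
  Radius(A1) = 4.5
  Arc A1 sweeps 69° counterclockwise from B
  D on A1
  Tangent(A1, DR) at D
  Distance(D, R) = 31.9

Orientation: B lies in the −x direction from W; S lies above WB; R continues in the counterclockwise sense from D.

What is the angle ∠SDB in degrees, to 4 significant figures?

55.50°

W is at the origin; W and B share the same y with |WB| = 56.8 and B on the −x side, so B = (-56.80, 0.000). The tangent condition forces SB to be normal to WB, so S = B + (0, 4.5) = (-56.80, 4.500). On A1, B sits at bearing -90° from S; a 69° counterclockwise sweep puts D at bearing -21°, so D = S + 4.5·(cos -21°, sin -21°) = (-52.60, 2.887). Then cos ∠SDB = DS·DB / (|DS||DB|), giving 55.50°.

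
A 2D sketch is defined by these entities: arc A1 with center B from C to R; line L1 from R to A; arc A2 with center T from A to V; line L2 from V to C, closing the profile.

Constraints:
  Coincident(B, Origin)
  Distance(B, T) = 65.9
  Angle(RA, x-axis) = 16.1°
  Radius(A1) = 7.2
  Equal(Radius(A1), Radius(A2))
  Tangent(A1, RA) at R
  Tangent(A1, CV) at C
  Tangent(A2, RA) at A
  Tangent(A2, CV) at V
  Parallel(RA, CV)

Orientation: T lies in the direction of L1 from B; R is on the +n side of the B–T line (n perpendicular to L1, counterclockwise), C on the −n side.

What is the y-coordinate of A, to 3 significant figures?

25.2

Tangency of A1 to both parallel lines with radius 7.2 puts R and C at B ± 7.2·n: R = (-2.00, 6.92), C = (2.00, -6.92). Equal radii place A and V the same way about T: A = T + 7.2·n = (61.3, 25.2), V = T − 7.2·n = (65.3, 11.4). So A.y = 25.2.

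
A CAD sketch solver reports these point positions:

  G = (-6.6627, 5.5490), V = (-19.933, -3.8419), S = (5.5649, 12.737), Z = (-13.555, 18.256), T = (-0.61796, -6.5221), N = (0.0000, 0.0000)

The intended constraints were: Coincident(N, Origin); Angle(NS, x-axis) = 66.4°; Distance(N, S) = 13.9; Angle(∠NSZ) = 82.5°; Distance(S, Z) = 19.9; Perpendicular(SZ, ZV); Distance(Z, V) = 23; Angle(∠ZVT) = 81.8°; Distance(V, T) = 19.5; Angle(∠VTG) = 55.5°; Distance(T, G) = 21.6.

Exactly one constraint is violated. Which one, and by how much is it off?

Distance(T, G) = 21.6 — off by 8.10.

N = (0.00, 0.00) ✓; NS at 66.40° ✓; |NS| = 13.90 ✓; ∠NSZ = 82.50° ✓; |SZ| = 19.90 ✓; ∠(SZ, ZV) = 90.00° ✓; |ZV| = 23.00 ✓; ∠ZVT = 81.80° ✓; |VT| = 19.50 ✓; ∠VTG = 55.50° ✓; |TG| = 13.50 ✗.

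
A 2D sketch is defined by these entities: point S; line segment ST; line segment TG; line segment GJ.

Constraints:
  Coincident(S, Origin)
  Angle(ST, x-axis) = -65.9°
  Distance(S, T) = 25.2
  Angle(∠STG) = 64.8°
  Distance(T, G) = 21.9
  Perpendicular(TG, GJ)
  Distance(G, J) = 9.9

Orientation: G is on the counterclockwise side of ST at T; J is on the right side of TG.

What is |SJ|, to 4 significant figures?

34.56

S is at the origin; ST runs at -65.9° with length 25.2, so T = 25.2·(cos -65.9°, sin -65.9°) = (10.29, -23.00). ∠STG = 64.8°, so TG runs at -65.9° + (180° − 64.8°) = 49.30° from the x-axis; with |TG| = 21.9, G = T + 21.9·(cos 49.30°, sin 49.30°) = (24.57, -6.400). TG is perpendicular to GJ; with |GJ| = 9.9 on the right of TG, J = G + 9.9·(0.7581, -0.6521) = (32.08, -12.86). Then |SJ| = |J − S| = 34.56.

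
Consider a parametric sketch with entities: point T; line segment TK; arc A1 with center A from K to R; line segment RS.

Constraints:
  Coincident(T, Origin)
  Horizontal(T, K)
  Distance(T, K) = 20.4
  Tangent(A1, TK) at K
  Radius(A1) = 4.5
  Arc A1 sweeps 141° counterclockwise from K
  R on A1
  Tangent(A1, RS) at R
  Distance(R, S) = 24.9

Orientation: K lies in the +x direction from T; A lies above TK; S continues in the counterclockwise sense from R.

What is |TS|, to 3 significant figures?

24.0

On A1, K sits at bearing -90° from A; a 141° counterclockwise sweep puts R at bearing 51°, so R = A + 4.5·(cos 51°, sin 51°) = (23.2, 8.00). Tangency of A1 to RS means the radius AR is perpendicular to RS, so RS runs along (−sin 51°, cos 51°); with |RS| = 24.9, S = (3.88, 23.7). Then |TS| = |S − T| = 24.0.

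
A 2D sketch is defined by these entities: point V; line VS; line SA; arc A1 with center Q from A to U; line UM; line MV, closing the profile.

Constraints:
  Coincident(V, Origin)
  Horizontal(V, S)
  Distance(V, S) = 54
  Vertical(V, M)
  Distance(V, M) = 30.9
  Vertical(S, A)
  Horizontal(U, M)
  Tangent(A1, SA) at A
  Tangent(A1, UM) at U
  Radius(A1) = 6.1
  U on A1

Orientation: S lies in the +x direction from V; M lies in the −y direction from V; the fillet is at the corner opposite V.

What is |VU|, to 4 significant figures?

57.00

V is at the origin; VS is horizontal with |VS| = 54.0 and S on the +x side, so S = (54.00, 0.000). VM is vertical with |VM| = 30.9 and M on the −y side, so M = (0.000, -30.90). The virtual corner opposite V is at (54.00, -30.90). Since A1 is tangent to SA there, QA ⟂ SA and tangency of A1 to UM means the radius QU is perpendicular to UM, with radius 6.1, so the center Q sits 6.1 in from both sides at Q = (47.90, -24.80). That places the tangent points at A = (54.00, -24.80) on SA and U = (47.90, -30.90) on UM. Then |VU| = |U − V| = 57.00.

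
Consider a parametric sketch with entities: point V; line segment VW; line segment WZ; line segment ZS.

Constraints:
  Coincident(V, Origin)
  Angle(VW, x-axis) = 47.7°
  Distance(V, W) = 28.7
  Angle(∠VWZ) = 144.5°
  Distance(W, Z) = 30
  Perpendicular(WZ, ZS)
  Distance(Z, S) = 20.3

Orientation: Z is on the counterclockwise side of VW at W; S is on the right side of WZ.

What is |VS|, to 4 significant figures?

64.92

V is at the origin; VW runs at 47.7° with length 28.7, so W = 28.7·(cos 47.7°, sin 47.7°) = (19.32, 21.23). ∠VWZ = 144.5°, so WZ runs at 47.7° + (180° − 144.5°) = 83.20° from the x-axis; with |WZ| = 30.0, Z = W + 30.0·(cos 83.20°, sin 83.20°) = (22.87, 51.02). The perpendicularity gives ZS at right angles to WZ; with |ZS| = 20.3 on the right of WZ, S = Z + 20.3·(0.9930, -0.1184) = (43.02, 48.61). Then |VS| = |S − V| = 64.92.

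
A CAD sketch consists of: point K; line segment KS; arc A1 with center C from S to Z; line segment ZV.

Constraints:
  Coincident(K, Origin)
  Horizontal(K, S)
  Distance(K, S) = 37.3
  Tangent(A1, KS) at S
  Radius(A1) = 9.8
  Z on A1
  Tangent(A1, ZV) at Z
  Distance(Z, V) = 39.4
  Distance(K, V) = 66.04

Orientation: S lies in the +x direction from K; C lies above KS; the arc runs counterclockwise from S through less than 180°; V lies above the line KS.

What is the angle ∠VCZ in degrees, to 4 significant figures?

76.03°

K is at the origin; K and S share the same y with |KS| = 37.3 and S on the +x side, so S = (37.30, 0.000). Tangency of A1 to KS means the radius CS is perpendicular to KS, so C = S + (0, 9.8) = (37.30, 9.800). Since CZ ⟂ ZV (tangency), |CV| = √(9.8² + 39.4²) = 40.60 regardless of where Z sits on A1. So V lies on both circle(K, 66.04) and circle(C, 40.60); the above-KS intersection is V = (43.17, 49.97). Z is the foot of the tangent from V: Z = (47.05, 10.76).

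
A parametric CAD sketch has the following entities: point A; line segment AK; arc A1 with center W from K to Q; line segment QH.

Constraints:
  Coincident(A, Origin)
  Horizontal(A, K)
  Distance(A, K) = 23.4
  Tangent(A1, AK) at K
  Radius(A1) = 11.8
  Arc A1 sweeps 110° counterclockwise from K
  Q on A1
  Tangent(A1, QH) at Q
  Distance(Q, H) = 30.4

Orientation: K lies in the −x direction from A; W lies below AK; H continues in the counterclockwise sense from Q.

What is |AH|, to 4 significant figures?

50.52

A is at the origin; A and K share the same y with |AK| = 23.4 and K on the −x side, so K = (-23.40, 0.000). The tangent condition forces WK to be normal to AK, so W = K + (0, -11.8) = (-23.40, -11.80). On A1, K sits at bearing 90° from W; a 110° counterclockwise sweep puts Q at bearing 200°, so Q = W + 11.8·(cos 200°, sin 200°) = (-34.49, -15.84). A1 meets QH tangentially, so WQ is at right angles to QH, so QH runs along (−sin 200°, cos 200°); with |QH| = 30.4, H = (-24.09, -44.40). Then |AH| = |H − A| = 50.52.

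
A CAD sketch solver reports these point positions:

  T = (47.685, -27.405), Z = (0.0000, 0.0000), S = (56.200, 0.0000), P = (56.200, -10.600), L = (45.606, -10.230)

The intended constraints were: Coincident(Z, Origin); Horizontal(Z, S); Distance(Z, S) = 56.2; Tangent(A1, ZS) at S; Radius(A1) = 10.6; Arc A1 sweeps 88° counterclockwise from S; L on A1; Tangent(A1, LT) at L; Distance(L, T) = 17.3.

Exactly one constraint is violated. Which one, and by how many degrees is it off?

Tangent(A1, LT) at L — off by 8.90°.

Z = (0.00, 0.00) ✓; Z.y = 0.00, S.y = 0.00 ✓; |ZS| = 56.20 ✓; ∠(PS, SZ) = 90.00° ✓; |PS| = 10.60 ✓; bearing(P→L) − bearing(P→S) = 88.00° ✓; |PL| = 10.60 ✓; ∠(PL, LT) = 81.10° ✗; |LT| = 17.30 ✓.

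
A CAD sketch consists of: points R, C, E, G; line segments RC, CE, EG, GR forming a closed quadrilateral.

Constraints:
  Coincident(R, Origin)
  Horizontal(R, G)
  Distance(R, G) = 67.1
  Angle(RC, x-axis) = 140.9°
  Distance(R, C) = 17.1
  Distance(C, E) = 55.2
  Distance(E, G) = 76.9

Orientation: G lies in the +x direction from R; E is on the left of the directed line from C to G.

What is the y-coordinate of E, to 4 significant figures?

57.54

Checks: |CE| = 55.20 ✓; |EG| = 76.90 ✓.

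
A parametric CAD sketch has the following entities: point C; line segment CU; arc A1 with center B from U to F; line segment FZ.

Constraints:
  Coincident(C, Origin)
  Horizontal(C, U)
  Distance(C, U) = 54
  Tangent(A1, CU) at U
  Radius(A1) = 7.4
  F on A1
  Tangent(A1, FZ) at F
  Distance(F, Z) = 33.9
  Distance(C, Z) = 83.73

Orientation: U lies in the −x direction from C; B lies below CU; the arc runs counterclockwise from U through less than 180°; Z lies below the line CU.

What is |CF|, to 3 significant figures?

60.6

C is at the origin; CU is horizontal with |CU| = 54.0 and U on the −x side, so U = (-54.0, 0.00). The tangent condition forces BU to be normal to CU, so B = U + (0, -7.4) = (-54.0, -7.40). Since BF ⟂ FZ (tangency), |BZ| = √(7.4² + 33.9²) = 34.7 regardless of where F sits on A1. So Z lies on both circle(C, 83.73) and circle(B, 34.7); the below-CU intersection is Z = (-76.7, -33.7). F is the foot of the tangent from Z: F = (-60.5, -3.87).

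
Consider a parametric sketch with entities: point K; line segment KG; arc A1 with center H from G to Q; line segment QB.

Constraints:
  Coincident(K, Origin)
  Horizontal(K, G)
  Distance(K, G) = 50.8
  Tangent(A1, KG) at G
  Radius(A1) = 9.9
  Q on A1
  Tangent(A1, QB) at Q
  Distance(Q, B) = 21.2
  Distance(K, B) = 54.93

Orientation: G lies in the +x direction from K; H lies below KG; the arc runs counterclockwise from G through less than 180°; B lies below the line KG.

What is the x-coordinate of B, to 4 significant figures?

44.36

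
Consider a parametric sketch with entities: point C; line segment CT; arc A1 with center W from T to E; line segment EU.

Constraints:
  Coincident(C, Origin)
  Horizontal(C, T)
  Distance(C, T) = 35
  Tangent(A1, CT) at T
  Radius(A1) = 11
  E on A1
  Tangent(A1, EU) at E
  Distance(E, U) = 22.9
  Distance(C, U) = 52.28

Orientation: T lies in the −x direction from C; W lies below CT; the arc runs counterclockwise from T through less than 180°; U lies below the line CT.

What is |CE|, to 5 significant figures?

47.682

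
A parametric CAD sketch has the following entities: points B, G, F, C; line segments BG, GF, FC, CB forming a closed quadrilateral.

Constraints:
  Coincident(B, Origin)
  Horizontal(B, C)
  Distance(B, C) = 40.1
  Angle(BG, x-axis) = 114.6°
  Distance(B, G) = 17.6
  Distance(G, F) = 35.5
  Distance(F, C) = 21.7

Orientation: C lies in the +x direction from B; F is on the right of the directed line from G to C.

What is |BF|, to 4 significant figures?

20.86

B is at the origin; BC is horizontal with |BC| = 40.1 and C in +x, so C = (40.1, 0). BG runs at 114.6° with |BG| = 17.6, so G = (-7.327, 16.00). F is determined by |GF| = 35.5 and |FC| = 21.7 together: it lies at the intersection of circle(G, 35.5) and circle(C, 21.7). With |GC| = 50.05, the foot of the radical line on GC is 32.91 from G and the perpendicular offset is √(35.5² − 32.91²) = 13.31. Taking the right-of-GC solution: F = (19.60, -7.128).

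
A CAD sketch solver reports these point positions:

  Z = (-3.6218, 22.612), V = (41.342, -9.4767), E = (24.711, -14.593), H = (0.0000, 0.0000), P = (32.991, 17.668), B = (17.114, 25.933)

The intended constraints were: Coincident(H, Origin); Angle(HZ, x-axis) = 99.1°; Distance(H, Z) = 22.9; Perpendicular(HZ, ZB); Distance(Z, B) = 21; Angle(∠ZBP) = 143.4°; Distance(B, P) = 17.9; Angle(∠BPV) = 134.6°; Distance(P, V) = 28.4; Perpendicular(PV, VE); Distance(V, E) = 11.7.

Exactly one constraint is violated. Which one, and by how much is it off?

Distance(V, E) = 11.7 — off by 5.70.

H = (0.00, 0.00) ✓; HZ at 99.10° ✓; |HZ| = 22.90 ✓; ∠(HZ, ZB) = 90.00° ✓; |ZB| = 21.00 ✓; ∠ZBP = 143.4° ✓; |BP| = 17.90 ✓; ∠BPV = 134.6° ✓; |PV| = 28.40 ✓; ∠(PV, VE) = 90.00° ✓; |VE| = 17.40 ✗.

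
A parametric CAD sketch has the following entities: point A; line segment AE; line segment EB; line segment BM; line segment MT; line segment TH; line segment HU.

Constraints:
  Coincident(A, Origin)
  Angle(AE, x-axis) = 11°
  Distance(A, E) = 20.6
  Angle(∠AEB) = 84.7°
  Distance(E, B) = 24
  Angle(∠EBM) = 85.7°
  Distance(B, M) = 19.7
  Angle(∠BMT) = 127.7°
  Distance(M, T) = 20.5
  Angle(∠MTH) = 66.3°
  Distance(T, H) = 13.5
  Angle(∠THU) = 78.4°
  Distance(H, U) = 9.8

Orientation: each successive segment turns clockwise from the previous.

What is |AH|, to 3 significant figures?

3.14

∠BMT = 127.7° gives MT at 129° from the x-axis; with |MT| = 20.5, T = (-10.0, -4.52). ∠MTH = 66.3° gives TH at 15.4° from the x-axis; with |TH| = 13.5, H = (3.00, -0.938). Then |AH| = |H − A| = 3.14.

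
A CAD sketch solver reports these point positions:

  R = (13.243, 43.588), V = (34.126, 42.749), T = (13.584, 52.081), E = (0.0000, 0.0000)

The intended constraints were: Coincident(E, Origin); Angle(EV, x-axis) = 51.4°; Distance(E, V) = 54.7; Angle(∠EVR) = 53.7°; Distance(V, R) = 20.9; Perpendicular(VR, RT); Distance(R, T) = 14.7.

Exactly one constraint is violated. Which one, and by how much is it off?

Distance(R, T) = 14.7 — off by 6.20.

E = (0.00, 0.00) ✓; EV at 51.40° ✓; |EV| = 54.70 ✓; ∠EVR = 53.70° ✓; |VR| = 20.90 ✓; ∠(VR, RT) = 90.00° ✓; |RT| = 8.500 ✗.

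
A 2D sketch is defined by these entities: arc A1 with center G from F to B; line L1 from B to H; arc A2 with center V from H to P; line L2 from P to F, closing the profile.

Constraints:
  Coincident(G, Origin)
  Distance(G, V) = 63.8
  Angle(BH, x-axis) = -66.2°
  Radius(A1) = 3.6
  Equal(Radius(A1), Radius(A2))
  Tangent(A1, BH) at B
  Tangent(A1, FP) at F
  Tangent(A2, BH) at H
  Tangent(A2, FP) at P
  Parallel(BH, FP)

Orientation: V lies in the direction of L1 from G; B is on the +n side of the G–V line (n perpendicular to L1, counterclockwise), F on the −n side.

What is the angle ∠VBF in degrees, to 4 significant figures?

86.77°

The slot axis is L1's direction at -66.2°, so u = (cos -66.2°, sin -66.2°) = (0.4035, -0.9150) and n = (−sin -66.2°, cos -66.2°) = (0.9150, 0.4035). G is at the origin and V lies 63.8 along u from G, so V = 63.8·u = (25.75, -58.37). Tangency of A1 to both parallel lines with radius 3.6 puts B and F at G ± 3.6·n: B = (3.294, 1.453), F = (-3.294, -1.453). Then cos ∠VBF = BV·BF / (|BV||BF|), giving 86.77°.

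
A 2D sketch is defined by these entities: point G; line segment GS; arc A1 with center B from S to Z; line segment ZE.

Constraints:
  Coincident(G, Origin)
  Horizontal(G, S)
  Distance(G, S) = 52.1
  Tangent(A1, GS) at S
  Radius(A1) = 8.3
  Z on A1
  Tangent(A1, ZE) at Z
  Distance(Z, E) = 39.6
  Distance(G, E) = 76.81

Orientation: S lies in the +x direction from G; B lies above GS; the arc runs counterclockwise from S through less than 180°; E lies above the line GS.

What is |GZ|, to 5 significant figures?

60.979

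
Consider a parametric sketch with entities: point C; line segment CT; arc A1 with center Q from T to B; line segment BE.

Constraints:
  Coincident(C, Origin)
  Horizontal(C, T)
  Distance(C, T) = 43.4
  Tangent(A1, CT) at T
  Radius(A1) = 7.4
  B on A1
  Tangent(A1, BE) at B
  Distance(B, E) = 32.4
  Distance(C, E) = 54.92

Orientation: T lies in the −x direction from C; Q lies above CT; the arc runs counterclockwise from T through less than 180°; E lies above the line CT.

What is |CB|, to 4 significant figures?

36.83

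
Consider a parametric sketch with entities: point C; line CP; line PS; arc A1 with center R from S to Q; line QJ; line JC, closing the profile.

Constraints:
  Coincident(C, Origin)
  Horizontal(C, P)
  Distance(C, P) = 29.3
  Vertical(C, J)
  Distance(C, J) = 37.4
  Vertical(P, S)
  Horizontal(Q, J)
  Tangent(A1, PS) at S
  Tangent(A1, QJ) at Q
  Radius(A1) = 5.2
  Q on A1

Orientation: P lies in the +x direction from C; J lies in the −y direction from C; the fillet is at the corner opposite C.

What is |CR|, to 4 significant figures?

40.22

C is at the origin; CP is horizontal with |CP| = 29.3 and P on the +x side, so P = (29.30, 0.000). CJ is vertical with |CJ| = 37.4 and J on the −y side, so J = (0.000, -37.40). The virtual corner opposite C is at (29.30, -37.40). The tangent condition forces RS to be normal to PS and tangency of A1 to QJ means the radius RQ is perpendicular to QJ, with radius 5.2, so the center R sits 5.2 in from both sides at R = (24.10, -32.20). Then |CR| = |R − C| = 40.22.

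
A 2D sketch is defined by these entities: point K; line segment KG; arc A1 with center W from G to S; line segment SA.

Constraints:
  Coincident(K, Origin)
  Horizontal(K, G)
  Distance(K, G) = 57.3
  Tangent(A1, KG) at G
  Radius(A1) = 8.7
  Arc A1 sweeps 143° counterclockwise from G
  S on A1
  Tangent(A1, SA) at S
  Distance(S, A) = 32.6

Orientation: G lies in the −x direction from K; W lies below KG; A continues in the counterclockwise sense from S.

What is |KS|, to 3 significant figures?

64.5

K is at the origin; K and G share the same y with |KG| = 57.3 and G on the −x side, so G = (-57.3, 0.00). The tangent condition forces WG to be normal to KG, so W = G + (0, -8.7) = (-57.3, -8.70). On A1, G sits at bearing 90° from W; a 143° counterclockwise sweep puts S at bearing 233°, so S = W + 8.7·(cos 233°, sin 233°) = (-62.5, -15.6). Then |KS| = |S − K| = 64.5.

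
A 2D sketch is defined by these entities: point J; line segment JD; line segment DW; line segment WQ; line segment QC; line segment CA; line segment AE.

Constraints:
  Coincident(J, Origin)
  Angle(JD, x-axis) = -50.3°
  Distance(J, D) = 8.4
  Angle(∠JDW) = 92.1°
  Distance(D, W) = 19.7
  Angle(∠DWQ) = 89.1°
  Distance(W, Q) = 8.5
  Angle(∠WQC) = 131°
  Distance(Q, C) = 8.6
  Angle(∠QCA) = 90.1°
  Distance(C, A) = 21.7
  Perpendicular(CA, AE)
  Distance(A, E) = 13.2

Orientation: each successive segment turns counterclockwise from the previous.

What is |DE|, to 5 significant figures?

14.296

J is at the origin; JD runs at -50.3° with length 8.4, so D = (5.3656, -6.4630). ∠JDW = 92.1° gives DW at 37.600° from the x-axis; with |DW| = 19.7, W = (20.974, 5.5569). ∠DWQ = 89.1° gives WQ at 128.50° from the x-axis; with |WQ| = 8.5, Q = (15.682, 12.209). ∠WQC = 131.0° gives QC at 177.50° from the x-axis; with |QC| = 8.6, C = (7.0906, 12.584). ∠QCA = 90.1° gives CA at -92.600° from the x-axis; with |CA| = 21.7, A = (6.1062, -9.0935). CA is perpendicular to AE, so AE runs at -2.6000°; with |AE| = 13.2, E = (19.293, -9.6923). Then |DE| = |E − D| = 14.296.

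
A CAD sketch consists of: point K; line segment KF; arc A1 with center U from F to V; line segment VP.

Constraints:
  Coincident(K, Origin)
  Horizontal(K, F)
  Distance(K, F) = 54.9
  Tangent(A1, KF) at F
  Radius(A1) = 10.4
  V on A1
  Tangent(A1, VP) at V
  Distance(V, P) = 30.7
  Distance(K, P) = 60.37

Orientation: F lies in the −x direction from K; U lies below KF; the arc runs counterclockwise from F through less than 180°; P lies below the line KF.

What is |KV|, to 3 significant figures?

65.3

K is at the origin; KF is horizontal with |KF| = 54.9 and F on the −x side, so F = (-54.9, 0.00). A1 meets KF tangentially, so UF is at right angles to KF, so U = F + (0, -10.4) = (-54.9, -10.4). Since UV ⟂ VP (tangency), |UP| = √(10.4² + 30.7²) = 32.4 regardless of where V sits on A1. So P lies on both circle(K, 60.37) and circle(U, 32.4); the below-KF intersection is P = (-44.3, -41.0). V is the foot of the tangent from P: V = (-63.1, -16.8).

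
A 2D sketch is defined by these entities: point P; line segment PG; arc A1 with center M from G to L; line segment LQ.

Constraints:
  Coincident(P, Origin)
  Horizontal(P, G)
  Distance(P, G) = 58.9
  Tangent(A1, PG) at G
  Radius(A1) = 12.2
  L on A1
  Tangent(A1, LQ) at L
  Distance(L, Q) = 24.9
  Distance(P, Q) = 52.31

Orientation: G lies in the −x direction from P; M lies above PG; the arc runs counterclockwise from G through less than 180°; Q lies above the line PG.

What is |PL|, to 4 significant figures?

47.98

Checks: |ML| = 12.20 ✓; ∠(ML, LQ) = 90.00° ✓; |LQ| = 24.90 ✓; |PQ| = 52.31 ✓.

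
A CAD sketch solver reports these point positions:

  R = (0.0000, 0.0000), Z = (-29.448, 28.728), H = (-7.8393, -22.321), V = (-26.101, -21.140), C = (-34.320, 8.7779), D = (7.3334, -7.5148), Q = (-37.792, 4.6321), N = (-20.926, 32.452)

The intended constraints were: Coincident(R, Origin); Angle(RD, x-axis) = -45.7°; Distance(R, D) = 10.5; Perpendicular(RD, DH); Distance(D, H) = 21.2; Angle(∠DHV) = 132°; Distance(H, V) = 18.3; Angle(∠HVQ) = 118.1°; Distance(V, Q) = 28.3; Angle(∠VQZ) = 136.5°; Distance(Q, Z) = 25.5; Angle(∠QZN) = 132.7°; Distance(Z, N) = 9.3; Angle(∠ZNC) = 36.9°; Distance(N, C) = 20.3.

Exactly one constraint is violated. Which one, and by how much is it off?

Distance(N, C) = 20.3 — off by 6.90.

R = (0.00, 0.00) ✓; RD at -45.70° ✓; |RD| = 10.50 ✓; ∠(RD, DH) = 90.00° ✓; |DH| = 21.20 ✓; ∠DHV = 132.0° ✓; |HV| = 18.30 ✓; ∠HVQ = 118.1° ✓; |VQ| = 28.30 ✓; ∠VQZ = 136.5° ✓; |QZ| = 25.50 ✓; ∠QZN = 132.7° ✓; |ZN| = 9.300 ✓; ∠ZNC = 36.90° ✓; |NC| = 27.20 ✗.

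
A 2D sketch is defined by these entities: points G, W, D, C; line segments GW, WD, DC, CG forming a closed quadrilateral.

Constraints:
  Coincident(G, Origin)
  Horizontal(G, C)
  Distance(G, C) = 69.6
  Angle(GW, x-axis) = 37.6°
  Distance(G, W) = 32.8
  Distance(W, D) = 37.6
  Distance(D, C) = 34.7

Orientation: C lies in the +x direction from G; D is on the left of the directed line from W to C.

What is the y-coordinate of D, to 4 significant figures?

33.63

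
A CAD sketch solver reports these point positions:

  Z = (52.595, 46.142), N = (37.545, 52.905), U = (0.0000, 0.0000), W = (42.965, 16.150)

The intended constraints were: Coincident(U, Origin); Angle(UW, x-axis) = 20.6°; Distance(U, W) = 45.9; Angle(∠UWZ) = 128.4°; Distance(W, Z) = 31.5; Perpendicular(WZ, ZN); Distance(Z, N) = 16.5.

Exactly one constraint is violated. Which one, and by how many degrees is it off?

Perpendicular(WZ, ZN) — off by 6.40°.

U = (0.00, 0.00) ✓; UW at 20.60° ✓; |UW| = 45.90 ✓; ∠UWZ = 128.4° ✓; |WZ| = 31.50 ✓; ∠(WZ, ZN) = 83.60° ✗; |ZN| = 16.50 ✓.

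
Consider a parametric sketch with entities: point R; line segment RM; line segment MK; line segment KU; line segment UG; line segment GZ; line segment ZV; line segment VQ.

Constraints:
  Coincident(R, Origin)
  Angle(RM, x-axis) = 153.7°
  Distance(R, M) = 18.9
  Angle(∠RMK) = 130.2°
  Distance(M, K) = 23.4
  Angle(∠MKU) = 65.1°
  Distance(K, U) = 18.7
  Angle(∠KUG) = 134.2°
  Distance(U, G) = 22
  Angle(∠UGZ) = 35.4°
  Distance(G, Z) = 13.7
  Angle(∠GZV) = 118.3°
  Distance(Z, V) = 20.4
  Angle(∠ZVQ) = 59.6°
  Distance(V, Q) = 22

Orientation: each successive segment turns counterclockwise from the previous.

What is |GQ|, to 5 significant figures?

17.211

R is at the origin; RM runs at 153.7° with length 18.9, so M = (-16.944, 8.3740). ∠RMK = 130.2° gives MK at -156.50° from the x-axis; with |MK| = 23.4, K = (-38.403, -0.95668). ∠MKU = 65.1° gives KU at -41.600° from the x-axis; with |KU| = 18.7, U = (-24.419, -13.372). ∠KUG = 134.2° gives UG at 4.2000° from the x-axis; with |UG| = 22.0, G = (-2.4781, -11.761). ∠UGZ = 35.4° gives GZ at 148.80° from the x-axis; with |GZ| = 13.7, Z = (-14.197, -4.6639). ∠GZV = 118.3° gives ZV at -149.50° from the x-axis; with |ZV| = 20.4, V = (-31.774, -15.018). ∠ZVQ = 59.6° gives VQ at -29.100° from the x-axis; with |VQ| = 22.0, Q = (-12.551, -25.717). Then |GQ| = |Q − G| = 17.211.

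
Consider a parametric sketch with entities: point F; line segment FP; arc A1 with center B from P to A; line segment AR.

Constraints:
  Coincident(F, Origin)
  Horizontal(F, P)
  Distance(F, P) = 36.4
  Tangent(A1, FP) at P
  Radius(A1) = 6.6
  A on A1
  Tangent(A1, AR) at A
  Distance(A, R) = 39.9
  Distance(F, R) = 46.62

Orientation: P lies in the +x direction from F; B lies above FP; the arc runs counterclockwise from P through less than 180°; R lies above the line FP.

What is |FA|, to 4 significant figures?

43.04

Checks: ∠(BP, PF) = 90.00° ✓; |BP| = 6.600 ✓; |BA| = 6.600 ✓; ∠(BA, AR) = 90.00° ✓; |AR| = 39.90 ✓; |FR| = 46.62 ✓.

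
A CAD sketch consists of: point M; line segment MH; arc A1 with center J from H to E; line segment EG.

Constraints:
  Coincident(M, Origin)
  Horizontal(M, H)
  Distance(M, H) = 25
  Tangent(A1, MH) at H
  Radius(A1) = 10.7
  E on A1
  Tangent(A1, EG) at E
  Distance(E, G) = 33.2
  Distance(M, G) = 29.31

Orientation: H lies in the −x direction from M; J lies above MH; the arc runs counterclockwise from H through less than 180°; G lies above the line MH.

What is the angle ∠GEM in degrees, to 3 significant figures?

61.8°

M is at the origin; M and H share the same y with |MH| = 25.0 and H on the −x side, so H = (-25.0, 0.00). Since A1 is tangent to MH there, JH ⟂ MH, so J = H + (0, 10.7) = (-25.0, 10.7). Since JE ⟂ EG (tangency), |JG| = √(10.7² + 33.2²) = 34.9 regardless of where E sits on A1. So G lies on both circle(M, 29.31) and circle(J, 34.9); the above-MH intersection is G = (4.74, 28.9). E is the foot of the tangent from G: E = (-16.9, 3.73).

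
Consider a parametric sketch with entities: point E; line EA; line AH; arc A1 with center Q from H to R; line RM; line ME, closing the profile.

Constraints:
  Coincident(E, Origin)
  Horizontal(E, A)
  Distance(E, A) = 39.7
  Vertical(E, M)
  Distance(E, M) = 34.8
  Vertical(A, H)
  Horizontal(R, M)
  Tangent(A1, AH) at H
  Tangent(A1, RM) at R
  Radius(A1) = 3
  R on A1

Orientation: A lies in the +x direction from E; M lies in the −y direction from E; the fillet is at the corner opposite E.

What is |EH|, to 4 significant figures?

50.87

E is at the origin; E and A share the same y with |EA| = 39.7 and A on the +x side, so A = (39.70, 0.000). E and M share the same x with |EM| = 34.8 and M on the −y side, so M = (0.000, -34.80). The virtual corner opposite E is at (39.70, -34.80). Since A1 is tangent to AH there, QH ⟂ AH and since A1 is tangent to RM there, QR ⟂ RM, with radius 3.0, so the center Q sits 3.0 in from both sides at Q = (36.70, -31.80). That places the tangent points at H = (39.70, -31.80) on AH and R = (36.70, -34.80) on RM. Then |EH| = |H − E| = 50.87.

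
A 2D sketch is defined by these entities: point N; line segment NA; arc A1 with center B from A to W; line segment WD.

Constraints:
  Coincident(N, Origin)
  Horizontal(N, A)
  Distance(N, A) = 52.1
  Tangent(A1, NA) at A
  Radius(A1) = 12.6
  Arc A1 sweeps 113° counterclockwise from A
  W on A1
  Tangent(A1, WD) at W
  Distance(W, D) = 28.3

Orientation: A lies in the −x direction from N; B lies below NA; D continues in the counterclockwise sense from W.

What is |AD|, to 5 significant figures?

43.577

On A1, A sits at bearing 90° from B; a 113° counterclockwise sweep puts W at bearing 203°, so W = B + 12.6·(cos 203°, sin 203°) = (-63.698, -17.523). A1 meets WD tangentially, so BW is at right angles to WD, so WD runs along (−sin 203°, cos 203°); with |WD| = 28.3, D = (-52.641, -43.573). Then |AD| = |D − A| = 43.577.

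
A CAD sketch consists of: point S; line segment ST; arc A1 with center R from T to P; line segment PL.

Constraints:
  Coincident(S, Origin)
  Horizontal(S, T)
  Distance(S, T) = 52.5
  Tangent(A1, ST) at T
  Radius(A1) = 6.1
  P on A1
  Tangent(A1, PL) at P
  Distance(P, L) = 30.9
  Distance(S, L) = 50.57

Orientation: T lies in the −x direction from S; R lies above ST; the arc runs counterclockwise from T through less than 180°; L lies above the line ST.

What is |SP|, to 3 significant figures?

46.9

Checks: |RP| = 6.100 ✓; ∠(RP, PL) = 90.00° ✓; |PL| = 30.90 ✓; |SL| = 50.57 ✓.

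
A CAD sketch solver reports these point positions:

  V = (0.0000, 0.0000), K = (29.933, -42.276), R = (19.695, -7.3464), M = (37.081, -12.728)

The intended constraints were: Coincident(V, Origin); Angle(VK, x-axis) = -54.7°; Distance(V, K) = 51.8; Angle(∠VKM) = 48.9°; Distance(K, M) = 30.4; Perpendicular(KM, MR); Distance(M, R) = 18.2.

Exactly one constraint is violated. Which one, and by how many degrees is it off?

Perpendicular(KM, MR) — off by 3.60°.

V = (0.00, 0.00) ✓; VK at -54.70° ✓; |VK| = 51.80 ✓; ∠VKM = 48.90° ✓; |KM| = 30.40 ✓; ∠(KM, MR) = 86.40° ✗; |MR| = 18.20 ✓.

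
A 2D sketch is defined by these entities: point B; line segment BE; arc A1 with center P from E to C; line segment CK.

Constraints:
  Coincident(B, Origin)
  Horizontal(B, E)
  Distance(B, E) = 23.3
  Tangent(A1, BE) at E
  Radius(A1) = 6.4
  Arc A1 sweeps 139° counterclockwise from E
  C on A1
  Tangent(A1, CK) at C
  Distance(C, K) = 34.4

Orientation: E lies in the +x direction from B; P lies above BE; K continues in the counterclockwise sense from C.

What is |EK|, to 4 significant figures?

40.20

On A1, E sits at bearing -90° from P; a 139° counterclockwise sweep puts C at bearing 49°, so C = P + 6.4·(cos 49°, sin 49°) = (27.50, 11.23). Since A1 is tangent to CK there, PC ⟂ CK, so CK runs along (−sin 49°, cos 49°); with |CK| = 34.4, K = (1.537, 33.80). Then |EK| = |K − E| = 40.20.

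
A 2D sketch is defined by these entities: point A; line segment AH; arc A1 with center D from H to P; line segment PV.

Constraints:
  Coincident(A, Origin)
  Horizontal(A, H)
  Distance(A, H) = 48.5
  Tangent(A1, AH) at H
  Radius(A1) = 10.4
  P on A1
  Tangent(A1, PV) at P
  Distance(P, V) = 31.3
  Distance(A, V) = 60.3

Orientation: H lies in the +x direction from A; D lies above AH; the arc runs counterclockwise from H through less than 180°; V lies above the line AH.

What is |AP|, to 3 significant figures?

59.6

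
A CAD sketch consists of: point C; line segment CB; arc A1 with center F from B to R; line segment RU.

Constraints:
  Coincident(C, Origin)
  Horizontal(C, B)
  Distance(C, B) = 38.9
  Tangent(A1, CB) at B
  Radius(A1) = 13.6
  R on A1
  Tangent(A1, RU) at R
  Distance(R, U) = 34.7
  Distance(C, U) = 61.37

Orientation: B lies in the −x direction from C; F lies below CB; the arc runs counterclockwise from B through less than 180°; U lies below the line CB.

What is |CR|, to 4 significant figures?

54.69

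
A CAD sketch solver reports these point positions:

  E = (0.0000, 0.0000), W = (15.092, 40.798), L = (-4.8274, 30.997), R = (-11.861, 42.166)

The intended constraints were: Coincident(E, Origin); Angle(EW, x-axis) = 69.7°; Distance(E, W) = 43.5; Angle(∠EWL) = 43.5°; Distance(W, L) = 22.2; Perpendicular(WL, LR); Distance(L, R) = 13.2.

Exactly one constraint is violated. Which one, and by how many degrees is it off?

Perpendicular(WL, LR) — off by 6.00°.

E = (0.00, 0.00) ✓; EW at 69.70° ✓; |EW| = 43.50 ✓; ∠EWL = 43.50° ✓; |WL| = 22.20 ✓; ∠(WL, LR) = 84.00° ✗; |LR| = 13.20 ✓.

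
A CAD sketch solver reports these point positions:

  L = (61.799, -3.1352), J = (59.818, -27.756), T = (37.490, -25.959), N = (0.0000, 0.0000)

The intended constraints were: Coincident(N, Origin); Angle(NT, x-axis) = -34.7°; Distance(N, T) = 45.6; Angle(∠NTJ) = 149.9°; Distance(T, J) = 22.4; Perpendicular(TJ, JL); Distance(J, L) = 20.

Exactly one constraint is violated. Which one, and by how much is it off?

Distance(J, L) = 20 — off by 4.70.

N = (0.00, 0.00) ✓; NT at -34.70° ✓; |NT| = 45.60 ✓; ∠NTJ = 149.9° ✓; |TJ| = 22.40 ✓; ∠(TJ, JL) = 90.00° ✓; |JL| = 24.70 ✗.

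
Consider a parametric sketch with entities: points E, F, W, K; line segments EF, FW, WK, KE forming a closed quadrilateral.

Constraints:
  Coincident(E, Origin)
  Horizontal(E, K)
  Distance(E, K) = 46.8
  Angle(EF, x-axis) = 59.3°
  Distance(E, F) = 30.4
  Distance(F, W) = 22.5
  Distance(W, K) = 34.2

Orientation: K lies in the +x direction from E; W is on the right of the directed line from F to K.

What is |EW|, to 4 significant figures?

13.36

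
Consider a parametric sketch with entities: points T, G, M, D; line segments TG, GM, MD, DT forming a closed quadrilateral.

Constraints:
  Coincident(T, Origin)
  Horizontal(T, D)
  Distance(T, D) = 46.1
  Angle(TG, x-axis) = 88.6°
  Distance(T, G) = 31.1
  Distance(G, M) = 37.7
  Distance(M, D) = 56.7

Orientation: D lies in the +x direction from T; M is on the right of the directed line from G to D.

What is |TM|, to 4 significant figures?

11.49

Checks: |GM| = 37.70 ✓; |MD| = 56.70 ✓.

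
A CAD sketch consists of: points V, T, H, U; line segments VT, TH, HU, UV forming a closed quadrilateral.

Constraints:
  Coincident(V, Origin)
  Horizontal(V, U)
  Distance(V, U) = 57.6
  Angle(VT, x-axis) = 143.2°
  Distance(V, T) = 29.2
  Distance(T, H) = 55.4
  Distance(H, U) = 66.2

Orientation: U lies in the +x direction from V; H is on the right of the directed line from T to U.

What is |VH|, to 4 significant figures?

32.71

V is at the origin; V and U share the same y with |VU| = 57.6 and U in +x, so U = (57.6, 0). VT runs at 143.2° with |VT| = 29.2, so T = (-23.38, 17.49). H is determined by |TH| = 55.4 and |HU| = 66.2 together: it lies at the intersection of circle(T, 55.4) and circle(U, 66.2). With |TU| = 82.85, the foot of the radical line on TU is 33.50 from T and the perpendicular offset is √(55.4² − 33.50²) = 44.12. Taking the right-of-TU solution: H = (0.04635, -32.71).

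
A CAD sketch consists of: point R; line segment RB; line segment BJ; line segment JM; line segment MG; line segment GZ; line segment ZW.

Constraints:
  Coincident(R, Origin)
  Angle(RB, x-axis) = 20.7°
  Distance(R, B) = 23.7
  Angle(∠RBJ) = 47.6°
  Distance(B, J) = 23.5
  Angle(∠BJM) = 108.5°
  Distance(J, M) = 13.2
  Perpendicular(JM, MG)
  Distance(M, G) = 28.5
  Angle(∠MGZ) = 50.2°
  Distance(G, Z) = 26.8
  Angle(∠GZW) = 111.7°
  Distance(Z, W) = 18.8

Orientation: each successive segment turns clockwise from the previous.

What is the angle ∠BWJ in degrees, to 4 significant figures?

24.95°

R is at the origin; RB runs at 20.7° with length 23.7, so B = (22.17, 8.377). ∠RBJ = 47.6° gives BJ at -111.7° from the x-axis; with |BJ| = 23.5, J = (13.48, -13.46). ∠BJM = 108.5° gives JM at 176.8° from the x-axis; with |JM| = 13.2, M = (0.3016, -12.72). JM is perpendicular to MG, so MG runs at 86.80°; with |MG| = 28.5, G = (1.892, 15.74). ∠MGZ = 50.2° gives GZ at -43.00° from the x-axis; with |GZ| = 26.8, Z = (21.49, -2.542). ∠GZW = 111.7° gives ZW at -111.3° from the x-axis; with |ZW| = 18.8, W = (14.66, -20.06). Then cos ∠BWJ = WB·WJ / (|WB||WJ|), giving 24.95°.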